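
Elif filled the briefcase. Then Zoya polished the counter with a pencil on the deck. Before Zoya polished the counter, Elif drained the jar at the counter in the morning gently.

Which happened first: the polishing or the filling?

the filling

The connectives place the filling before the polishing.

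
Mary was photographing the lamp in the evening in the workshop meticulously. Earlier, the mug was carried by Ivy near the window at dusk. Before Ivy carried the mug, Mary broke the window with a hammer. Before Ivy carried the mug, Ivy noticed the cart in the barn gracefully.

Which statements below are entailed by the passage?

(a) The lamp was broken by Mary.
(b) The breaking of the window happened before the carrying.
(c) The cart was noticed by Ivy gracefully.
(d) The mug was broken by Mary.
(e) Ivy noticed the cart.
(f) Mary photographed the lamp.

(a) Not entailed — Mary broke the window, not the lamp; the lamp belongs to the photographing event.
(b) Entailed — the narrative places the breaking before the carrying.
(c) Entailed — the original entails any weakening of itself; this just drops 'in the barn'.
(d) Not entailed — Mary broke the window, not the mug; the mug belongs to the carrying event.
(e) Entailed — every conjunct here is already in the original noticing event.
(f) Not entailed — 'was photographing' is progressive on an accomplishment; it does not entail the completed 'photographed'.

(b), (c), (e)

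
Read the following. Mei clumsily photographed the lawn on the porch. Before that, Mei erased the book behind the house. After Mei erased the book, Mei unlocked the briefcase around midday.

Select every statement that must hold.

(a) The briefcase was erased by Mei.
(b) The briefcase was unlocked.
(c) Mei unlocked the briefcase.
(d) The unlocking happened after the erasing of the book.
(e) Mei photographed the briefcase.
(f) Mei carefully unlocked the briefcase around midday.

(a) Not entailed — Mei erased the book, not the briefcase; the briefcase belongs to the unlocking event.
(b) Entailed — this follows by dropping conjuncts from the unlocking event's description.
(c) Entailed — the original entails any weakening of itself; this just drops 'around midday'.
(d) Entailed — the narrative places the erasing before the unlocking.
(e) Not entailed — Mei photographed the lawn, not the briefcase; the briefcase belongs to the unlocking event.
(f) Not entailed — 'carefully' adds information not in the original event.

(b), (c), (d)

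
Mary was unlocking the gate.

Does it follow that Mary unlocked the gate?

'was unlocking' is progressive; for an accomplishment like 'unlock the gate', it doesn't entail completion.

no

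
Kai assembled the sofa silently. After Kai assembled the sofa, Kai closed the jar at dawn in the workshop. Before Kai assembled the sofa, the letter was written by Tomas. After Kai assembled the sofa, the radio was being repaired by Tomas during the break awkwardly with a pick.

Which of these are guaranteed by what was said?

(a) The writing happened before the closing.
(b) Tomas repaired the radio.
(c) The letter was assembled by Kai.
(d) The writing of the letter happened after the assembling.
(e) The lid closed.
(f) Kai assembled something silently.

(a), (f)

(a) Entailed — the narrative places the writing before the closing.
(b) Not entailed — 'was repairing' is progressive on an accomplishment; it does not entail the completed 'repaired'.
(c) Not entailed — Kai assembled the sofa, not the letter; the letter belongs to the writing event.
(d) Not entailed — the narrative places the writing before the assembling, not after.
(e) Not entailed — the jar is what closed, not the lid.
(f) Entailed — every conjunct here is already in the original assembling event.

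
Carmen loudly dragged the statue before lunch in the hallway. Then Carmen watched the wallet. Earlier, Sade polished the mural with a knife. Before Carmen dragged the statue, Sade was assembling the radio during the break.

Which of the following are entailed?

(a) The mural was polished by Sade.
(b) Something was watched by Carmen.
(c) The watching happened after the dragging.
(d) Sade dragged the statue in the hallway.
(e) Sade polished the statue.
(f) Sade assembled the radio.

(a) Entailed — the original entails any weakening of itself; this just drops 'with a knife'.
(b) Entailed — generalizing the patient leaves a sub-description the original still satisfies.
(c) Entailed — the narrative places the dragging before the watching.
(d) Not entailed — the passage has Carmen dragging the statue, not Sade.
(e) Not entailed — Sade polished the mural, not the statue; the statue belongs to the dragging event.
(f) Not entailed — 'was assembling' is progressive on an accomplishment; it does not entail the completed 'assembled'.

(a), (b), (c)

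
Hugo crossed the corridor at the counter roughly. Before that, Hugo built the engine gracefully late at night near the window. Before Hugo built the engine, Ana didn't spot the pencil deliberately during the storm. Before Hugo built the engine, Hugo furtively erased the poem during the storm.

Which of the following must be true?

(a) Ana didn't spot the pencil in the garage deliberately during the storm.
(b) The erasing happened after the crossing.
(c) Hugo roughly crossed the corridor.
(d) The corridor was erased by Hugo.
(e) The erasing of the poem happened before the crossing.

(a) Entailed — under negation, adding a further restriction is entailed: if no such spotting event occurred, none occurred in the garage either.
(b) Not entailed — the narrative places the erasing before the crossing, not after.
(c) Entailed — every conjunct here is already in the original crossing event.
(d) Not entailed — Hugo erased the poem, not the corridor; the corridor belongs to the crossing event.
(e) Entailed — the narrative places the erasing before the crossing.

(a), (c), (e)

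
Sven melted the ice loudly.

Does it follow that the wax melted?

no

Nothing is said about any wax; only the ice is affected.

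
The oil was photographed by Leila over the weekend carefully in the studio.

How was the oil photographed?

'carefully' marks the manner of the photographing event.

carefully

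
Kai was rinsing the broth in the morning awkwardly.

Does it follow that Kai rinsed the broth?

yes

'rinse' is atelic; if Kai was rinsing the broth, then Kai rinsed the broth (for some time).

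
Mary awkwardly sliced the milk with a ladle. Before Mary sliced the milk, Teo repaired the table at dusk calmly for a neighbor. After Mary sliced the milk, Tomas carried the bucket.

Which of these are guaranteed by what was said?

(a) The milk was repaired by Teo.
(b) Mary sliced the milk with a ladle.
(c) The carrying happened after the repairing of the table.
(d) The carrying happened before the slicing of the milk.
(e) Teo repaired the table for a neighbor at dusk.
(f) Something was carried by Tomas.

(b), (c), (e), (f)

(a) Not entailed — Teo repaired the table, not the milk; the milk belongs to the slicing event.
(b) Entailed — the original entails any weakening of itself; this just drops 'awkwardly'.
(c) Entailed — the narrative places the repairing before the carrying.
(d) Not entailed — the narrative places the slicing before the carrying, not after.
(e) Entailed — every conjunct here is already in the original repairing event.
(f) Entailed — generalizing the patient leaves a sub-description the original still satisfies.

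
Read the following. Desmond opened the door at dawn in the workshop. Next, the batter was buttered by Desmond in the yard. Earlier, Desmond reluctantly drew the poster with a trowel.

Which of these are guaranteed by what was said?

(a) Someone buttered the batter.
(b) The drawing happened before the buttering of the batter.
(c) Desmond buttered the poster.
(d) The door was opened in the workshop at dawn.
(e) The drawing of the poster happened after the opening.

(a) Entailed — dropping 'in the yard' and generalizing the agent leaves a sub-description the original still satisfies.
(b) Entailed — the narrative places the drawing before the buttering.
(c) Not entailed — Desmond buttered the batter, not the poster; the poster belongs to the drawing event.
(d) Entailed — this follows by dropping conjuncts from the opening event's description.
(e) Not entailed — the narrative doesn't order the opening relative to the drawing.

(a), (b), (d)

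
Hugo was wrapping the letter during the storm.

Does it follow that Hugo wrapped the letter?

'was wrapping' is progressive; for an accomplishment like 'wrap the letter', it doesn't entail completion.

no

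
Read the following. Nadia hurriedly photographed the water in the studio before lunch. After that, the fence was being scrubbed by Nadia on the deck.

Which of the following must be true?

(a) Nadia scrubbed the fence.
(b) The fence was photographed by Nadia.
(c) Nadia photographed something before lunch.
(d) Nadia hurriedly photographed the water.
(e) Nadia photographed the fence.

(a), (c), (d)

(a) Entailed — 'scrub' is an activity; 'was scrubbing' entails that some scrubbing happened, so 'scrubbed' holds.
(b) Not entailed — Nadia photographed the water, not the fence; the fence belongs to the scrubbing event.
(c) Entailed — every conjunct here is already in the original photographing event.
(d) Entailed — every conjunct here is already in the original photographing event.
(e) Not entailed — Nadia photographed the water, not the fence; the fence belongs to the scrubbing event.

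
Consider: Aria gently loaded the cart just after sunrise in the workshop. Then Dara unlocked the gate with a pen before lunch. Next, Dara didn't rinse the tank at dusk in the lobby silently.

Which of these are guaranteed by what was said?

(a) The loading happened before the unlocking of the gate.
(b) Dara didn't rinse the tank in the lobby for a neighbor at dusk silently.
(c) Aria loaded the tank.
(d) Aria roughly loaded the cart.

(a), (b)

(a) Entailed — the narrative places the loading before the unlocking.
(b) Entailed — under negation, adding a further restriction is entailed: if no such rinsing event occurred, none occurred for a neighbor either.
(c) Not entailed — Aria loaded the cart, not the tank; the tank belongs to the rinsing event.
(d) Not entailed — 'roughly' adds a manner not in (and inconsistent with) the original.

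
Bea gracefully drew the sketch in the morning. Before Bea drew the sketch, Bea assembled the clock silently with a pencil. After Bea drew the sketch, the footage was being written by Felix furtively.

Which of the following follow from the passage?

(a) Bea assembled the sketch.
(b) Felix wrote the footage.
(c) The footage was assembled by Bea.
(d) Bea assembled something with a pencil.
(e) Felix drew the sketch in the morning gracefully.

(a) Not entailed — Bea assembled the clock, not the sketch; the sketch belongs to the drawing event.
(b) Not entailed — 'was writing' is progressive on an accomplishment; it does not entail the completed 'wrote'.
(c) Not entailed — Bea assembled the clock, not the footage; the footage belongs to the writing event.
(d) Entailed — every conjunct here is already in the original assembling event.
(e) Not entailed — the passage has Bea drawing the sketch, not Felix.

(d)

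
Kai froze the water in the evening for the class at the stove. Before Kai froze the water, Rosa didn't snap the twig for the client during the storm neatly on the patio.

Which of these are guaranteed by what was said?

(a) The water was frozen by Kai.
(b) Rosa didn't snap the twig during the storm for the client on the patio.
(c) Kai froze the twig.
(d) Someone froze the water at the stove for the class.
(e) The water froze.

(a) Entailed — this follows by dropping conjuncts from the freezing event's description.
(b) Not entailed — dropping 'neatly' under negation is not valid — the original leaves open that Rosa snapped the twig some other way.
(c) Not entailed — Kai froze the water, not the twig; the twig belongs to the snapping event.
(d) Entailed — the original entails any weakening of itself; this just drops 'in the evening' and generalizes the agent.
(e) Entailed — 'Kai froze the water' is causative; it entails the inchoative 'the water froze'.

(a), (d), (e)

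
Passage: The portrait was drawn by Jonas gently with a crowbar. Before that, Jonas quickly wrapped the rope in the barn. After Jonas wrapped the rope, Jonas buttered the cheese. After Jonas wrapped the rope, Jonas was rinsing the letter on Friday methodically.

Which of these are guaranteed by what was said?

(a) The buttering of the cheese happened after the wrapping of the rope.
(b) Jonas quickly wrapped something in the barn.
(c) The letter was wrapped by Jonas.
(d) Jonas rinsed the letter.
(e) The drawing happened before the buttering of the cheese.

(a), (b), (d)

(a) Entailed — the narrative places the wrapping before the buttering.
(b) Entailed — this follows by dropping conjuncts from the wrapping event's description.
(c) Not entailed — Jonas wrapped the rope, not the letter; the letter belongs to the rinsing event.
(d) Entailed — 'rinse' is an activity; 'was rinsing' entails that some rinsing happened, so 'rinsed' holds.
(e) Not entailed — the narrative doesn't order the drawing relative to the buttering.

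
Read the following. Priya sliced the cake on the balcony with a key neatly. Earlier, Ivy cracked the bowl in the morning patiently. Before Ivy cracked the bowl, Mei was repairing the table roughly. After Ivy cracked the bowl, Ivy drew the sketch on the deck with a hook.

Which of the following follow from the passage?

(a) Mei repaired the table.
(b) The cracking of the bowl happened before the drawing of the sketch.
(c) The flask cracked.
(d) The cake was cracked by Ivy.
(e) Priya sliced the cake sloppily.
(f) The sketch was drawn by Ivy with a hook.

(a) Not entailed — 'was repairing' is progressive on an accomplishment; it does not entail the completed 'repaired'.
(b) Entailed — the narrative places the cracking before the drawing.
(c) Not entailed — the bowl is what cracked, not the flask.
(d) Not entailed — Ivy cracked the bowl, not the cake; the cake belongs to the slicing event.
(e) Not entailed — 'sloppily' adds a manner not in (and inconsistent with) the original.
(f) Entailed — this follows by dropping conjuncts from the drawing event's description.

(b), (f)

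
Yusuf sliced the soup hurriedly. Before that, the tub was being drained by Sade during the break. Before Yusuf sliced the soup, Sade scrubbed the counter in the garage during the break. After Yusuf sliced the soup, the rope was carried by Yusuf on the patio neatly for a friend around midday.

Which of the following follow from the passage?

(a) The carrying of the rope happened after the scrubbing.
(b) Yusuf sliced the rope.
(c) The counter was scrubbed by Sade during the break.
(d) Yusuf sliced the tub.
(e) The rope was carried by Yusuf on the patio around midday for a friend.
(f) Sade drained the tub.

(a), (c), (e)

(a) Entailed — the narrative places the scrubbing before the carrying.
(b) Not entailed — Yusuf sliced the soup, not the rope; the rope belongs to the carrying event.
(c) Entailed — this follows by dropping conjuncts from the scrubbing event's description.
(d) Not entailed — Yusuf sliced the soup, not the tub; the tub belongs to the draining event.
(e) Entailed — dropping 'neatly' leaves a sub-description the original still satisfies.
(f) Not entailed — 'was draining' is progressive on an accomplishment; it does not entail the completed 'drained'.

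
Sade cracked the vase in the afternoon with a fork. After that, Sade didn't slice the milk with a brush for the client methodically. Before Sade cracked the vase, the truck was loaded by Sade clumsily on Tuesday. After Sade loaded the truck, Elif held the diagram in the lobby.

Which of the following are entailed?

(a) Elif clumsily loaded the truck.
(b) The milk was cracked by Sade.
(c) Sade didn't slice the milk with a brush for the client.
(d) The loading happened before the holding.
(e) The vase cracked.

(d), (e)

(a) Not entailed — the passage has Sade loading the truck, not Elif.
(b) Not entailed — Sade cracked the vase, not the milk; the milk belongs to the slicing event.
(c) Not entailed — dropping 'methodically' under negation is not valid — the original leaves open that Sade sliced the milk some other way.
(d) Entailed — the narrative places the loading before the holding.
(e) Entailed — 'Sade cracked the vase' is causative; it entails the inchoative 'the vase cracked'.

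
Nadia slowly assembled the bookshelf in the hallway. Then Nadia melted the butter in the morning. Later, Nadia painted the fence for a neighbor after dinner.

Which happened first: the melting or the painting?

the melting

The connectives place the melting before the painting.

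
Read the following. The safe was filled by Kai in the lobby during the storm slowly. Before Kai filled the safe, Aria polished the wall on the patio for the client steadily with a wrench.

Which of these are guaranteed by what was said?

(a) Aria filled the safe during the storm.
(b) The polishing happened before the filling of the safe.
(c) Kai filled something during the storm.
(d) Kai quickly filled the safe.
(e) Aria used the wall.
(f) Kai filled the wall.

(b), (c)

(a) Not entailed — the passage has Kai filling the safe, not Aria.
(b) Entailed — the narrative places the polishing before the filling.
(c) Entailed — this follows by dropping conjuncts from the filling event's description.
(d) Not entailed — 'quickly' adds a manner not in (and inconsistent with) the original.
(e) Not entailed — the wall is the patient, not an instrument — Aria used a wrench.
(f) Not entailed — Kai filled the safe, not the wall; the wall belongs to the polishing event.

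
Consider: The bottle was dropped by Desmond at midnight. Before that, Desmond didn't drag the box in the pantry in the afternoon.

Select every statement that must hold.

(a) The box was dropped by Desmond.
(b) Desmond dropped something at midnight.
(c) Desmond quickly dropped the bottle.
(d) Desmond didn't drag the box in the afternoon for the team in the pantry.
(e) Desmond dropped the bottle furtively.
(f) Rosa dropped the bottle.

(a) Not entailed — Desmond dropped the bottle, not the box; the box belongs to the dragging event.
(b) Entailed — generalizing the patient leaves a sub-description the original still satisfies.
(c) Not entailed — 'quickly' adds information not in the original event.
(d) Entailed — under negation, adding a further restriction is entailed: if no such dragging event occurred, none occurred for the team either.
(e) Not entailed — 'furtively' adds information not in the original event.
(f) Not entailed — the passage has Desmond dropping the bottle, not Rosa.

(b), (d)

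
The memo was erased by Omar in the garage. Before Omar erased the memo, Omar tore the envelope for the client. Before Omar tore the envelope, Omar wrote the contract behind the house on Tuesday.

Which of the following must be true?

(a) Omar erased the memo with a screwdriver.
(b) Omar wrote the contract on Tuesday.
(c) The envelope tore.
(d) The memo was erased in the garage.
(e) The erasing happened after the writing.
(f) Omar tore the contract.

(a) Not entailed — 'with a screwdriver' adds information not in the original event.
(b) Entailed — the original entails any weakening of itself; this just drops 'behind the house'.
(c) Entailed — 'Omar tore the envelope' is causative; it entails the inchoative 'the envelope tore'.
(d) Entailed — every conjunct here is already in the original erasing event.
(e) Entailed — the narrative places the writing before the erasing.
(f) Not entailed — Omar tore the envelope, not the contract; the contract belongs to the writing event.

(b), (c), (d), (e)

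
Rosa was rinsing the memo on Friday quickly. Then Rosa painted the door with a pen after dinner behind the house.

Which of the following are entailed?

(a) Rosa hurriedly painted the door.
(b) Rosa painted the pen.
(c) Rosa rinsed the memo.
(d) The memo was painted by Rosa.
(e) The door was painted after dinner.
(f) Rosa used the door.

(a) Not entailed — 'hurriedly' adds information not in the original event.
(b) Not entailed — the pen is the instrument, not what was painted.
(c) Entailed — 'rinse' is an activity; 'was rinsing' entails that some rinsing happened, so 'rinsed' holds.
(d) Not entailed — Rosa painted the door, not the memo; the memo belongs to the rinsing event.
(e) Entailed — this follows by dropping conjuncts from the painting event's description.
(f) Not entailed — the door is the patient, not an instrument — Rosa used a pen.

(c), (e)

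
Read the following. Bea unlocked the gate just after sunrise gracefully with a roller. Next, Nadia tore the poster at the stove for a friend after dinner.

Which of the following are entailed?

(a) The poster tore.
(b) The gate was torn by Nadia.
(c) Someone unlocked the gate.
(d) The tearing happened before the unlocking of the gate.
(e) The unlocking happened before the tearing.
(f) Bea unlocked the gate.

(a) Entailed — 'Nadia tore the poster' is causative; it entails the inchoative 'the poster tore'.
(b) Not entailed — Nadia tore the poster, not the gate; the gate belongs to the unlocking event.
(c) Entailed — this follows by dropping conjuncts from the unlocking event's description.
(d) Not entailed — the narrative places the unlocking before the tearing, not after.
(e) Entailed — the narrative places the unlocking before the tearing.
(f) Entailed — every conjunct here is already in the original unlocking event.

(a), (c), (e), (f)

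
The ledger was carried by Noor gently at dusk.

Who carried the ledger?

Noor

'Noor' marks the agent of the carrying event.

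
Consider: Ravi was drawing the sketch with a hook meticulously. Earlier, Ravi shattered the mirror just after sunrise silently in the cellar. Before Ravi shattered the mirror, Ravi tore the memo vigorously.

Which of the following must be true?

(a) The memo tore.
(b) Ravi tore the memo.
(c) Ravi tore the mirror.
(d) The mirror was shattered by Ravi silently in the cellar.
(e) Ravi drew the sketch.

(a) Entailed — 'Ravi tore the memo' is causative; it entails the inchoative 'the memo tore'.
(b) Entailed — this follows by dropping conjuncts from the tearing event's description.
(c) Not entailed — Ravi tore the memo, not the mirror; the mirror belongs to the shattering event.
(d) Entailed — the original entails any weakening of itself; this just drops 'just after sunrise'.
(e) Not entailed — 'was drawing' is progressive on an accomplishment; it does not entail the completed 'drew'.

(a), (b), (d)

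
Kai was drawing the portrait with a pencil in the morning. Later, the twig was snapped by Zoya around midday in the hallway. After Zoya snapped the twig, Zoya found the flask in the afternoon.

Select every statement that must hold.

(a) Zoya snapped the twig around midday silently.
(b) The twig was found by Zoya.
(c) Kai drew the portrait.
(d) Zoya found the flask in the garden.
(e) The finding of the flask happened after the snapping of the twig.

(a) Not entailed — 'silently' adds information not in the original event.
(b) Not entailed — Zoya found the flask, not the twig; the twig belongs to the snapping event.
(c) Not entailed — 'was drawing' is progressive on an accomplishment; it does not entail the completed 'drew'.
(d) Not entailed — 'in the garden' adds information not in the original event.
(e) Entailed — the narrative places the snapping before the finding.

(e)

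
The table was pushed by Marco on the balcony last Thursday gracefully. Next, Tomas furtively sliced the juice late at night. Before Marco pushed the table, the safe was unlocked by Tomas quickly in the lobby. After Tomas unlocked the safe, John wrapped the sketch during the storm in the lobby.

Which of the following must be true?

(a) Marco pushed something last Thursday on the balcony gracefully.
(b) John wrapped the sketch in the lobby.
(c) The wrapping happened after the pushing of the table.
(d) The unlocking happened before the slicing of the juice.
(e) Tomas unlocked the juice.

(a), (b), (d)

(a) Entailed — the original entails any weakening of itself; this just generalizes the patient.
(b) Entailed — the original entails any weakening of itself; this just drops 'during the storm'.
(c) Not entailed — the narrative doesn't order the pushing relative to the wrapping.
(d) Entailed — the narrative places the unlocking before the slicing.
(e) Not entailed — Tomas unlocked the safe, not the juice; the juice belongs to the slicing event.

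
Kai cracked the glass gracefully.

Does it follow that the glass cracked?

yes

'Kai cracked the glass' is the causative; it entails the inchoative 'the glass cracked'.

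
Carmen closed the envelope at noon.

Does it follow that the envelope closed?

yes

'Carmen closed the envelope' is the causative; it entails the inchoative 'the envelope closed'.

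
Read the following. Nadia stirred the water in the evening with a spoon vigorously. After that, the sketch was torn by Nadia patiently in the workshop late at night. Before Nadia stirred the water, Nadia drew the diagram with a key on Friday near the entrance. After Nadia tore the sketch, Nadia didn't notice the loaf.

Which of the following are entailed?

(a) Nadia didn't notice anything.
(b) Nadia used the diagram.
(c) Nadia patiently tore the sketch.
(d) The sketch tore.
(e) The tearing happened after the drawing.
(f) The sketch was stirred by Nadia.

(c), (d), (e)

(a) Not entailed — the original only denies this specific event; Nadia may have noticed something else.
(b) Not entailed — the diagram is the patient, not an instrument — Nadia used a key.
(c) Entailed — dropping 'late at night', 'in the workshop' leaves a sub-description the original still satisfies.
(d) Entailed — 'Nadia tore the sketch' is causative; it entails the inchoative 'the sketch tore'.
(e) Entailed — the narrative places the drawing before the tearing.
(f) Not entailed — Nadia stirred the water, not the sketch; the sketch belongs to the tearing event.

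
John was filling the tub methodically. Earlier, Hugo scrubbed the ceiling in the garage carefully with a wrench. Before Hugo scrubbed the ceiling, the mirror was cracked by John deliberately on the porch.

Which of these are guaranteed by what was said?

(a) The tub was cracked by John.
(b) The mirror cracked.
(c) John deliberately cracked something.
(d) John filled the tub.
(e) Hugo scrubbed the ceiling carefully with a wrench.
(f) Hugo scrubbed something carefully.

(a) Not entailed — John cracked the mirror, not the tub; the tub belongs to the filling event.
(b) Entailed — 'John cracked the mirror' is causative; it entails the inchoative 'the mirror cracked'.
(c) Entailed — dropping 'on the porch' and generalizing the patient leaves a sub-description the original still satisfies.
(d) Not entailed — 'was filling' is progressive on an accomplishment; it does not entail the completed 'filled'.
(e) Entailed — every conjunct here is already in the original scrubbing event.
(f) Entailed — the original entails any weakening of itself; this just drops 'in the garage', 'with a wrench' and generalizes the patient.

(b), (c), (e), (f)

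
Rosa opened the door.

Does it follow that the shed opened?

no

Nothing is said about any shed; only the door is affected.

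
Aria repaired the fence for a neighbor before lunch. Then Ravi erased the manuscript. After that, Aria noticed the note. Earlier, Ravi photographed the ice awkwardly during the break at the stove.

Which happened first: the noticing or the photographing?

the photographing

The connectives place the photographing before the noticing.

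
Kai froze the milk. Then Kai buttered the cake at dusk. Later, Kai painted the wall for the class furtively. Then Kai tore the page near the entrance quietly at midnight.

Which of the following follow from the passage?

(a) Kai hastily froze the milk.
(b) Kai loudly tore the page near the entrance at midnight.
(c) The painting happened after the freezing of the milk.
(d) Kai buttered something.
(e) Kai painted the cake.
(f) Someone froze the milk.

(c), (d), (f)

(a) Not entailed — 'hastily' adds information not in the original event.
(b) Not entailed — 'loudly' adds a manner not in (and inconsistent with) the original.
(c) Entailed — the narrative places the freezing before the painting.
(d) Entailed — dropping 'at dusk' and generalizing the patient leaves a sub-description the original still satisfies.
(e) Not entailed — Kai painted the wall, not the cake; the cake belongs to the buttering event.
(f) Entailed — the original entails any weakening of itself; this just generalizes the agent.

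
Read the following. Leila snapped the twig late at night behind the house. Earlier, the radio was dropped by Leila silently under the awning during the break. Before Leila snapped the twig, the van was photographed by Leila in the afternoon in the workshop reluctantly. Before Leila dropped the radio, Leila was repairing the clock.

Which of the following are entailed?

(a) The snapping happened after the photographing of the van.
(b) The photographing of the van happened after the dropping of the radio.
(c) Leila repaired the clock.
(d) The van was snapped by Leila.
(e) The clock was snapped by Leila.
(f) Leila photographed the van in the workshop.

(a), (f)

(a) Entailed — the narrative places the photographing before the snapping.
(b) Not entailed — the narrative doesn't order the dropping relative to the photographing.
(c) Not entailed — 'was repairing' is progressive on an accomplishment; it does not entail the completed 'repaired'.
(d) Not entailed — Leila snapped the twig, not the van; the van belongs to the photographing event.
(e) Not entailed — Leila snapped the twig, not the clock; the clock belongs to the repairing event.
(f) Entailed — the original entails any weakening of itself; this just drops 'in the afternoon', 'reluctantly'.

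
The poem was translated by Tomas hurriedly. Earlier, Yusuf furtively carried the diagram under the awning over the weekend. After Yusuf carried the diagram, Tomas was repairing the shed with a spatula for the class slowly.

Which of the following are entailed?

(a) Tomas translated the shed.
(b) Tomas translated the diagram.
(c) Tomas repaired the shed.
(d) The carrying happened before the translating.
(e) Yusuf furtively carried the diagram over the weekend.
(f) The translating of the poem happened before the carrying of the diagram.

(a) Not entailed — Tomas translated the poem, not the shed; the shed belongs to the repairing event.
(b) Not entailed — Tomas translated the poem, not the diagram; the diagram belongs to the carrying event.
(c) Not entailed — 'was repairing' is progressive on an accomplishment; it does not entail the completed 'repaired'.
(d) Entailed — the narrative places the carrying before the translating.
(e) Entailed — this follows by dropping conjuncts from the carrying event's description.
(f) Not entailed — the narrative places the carrying before the translating, not after.

(d), (e)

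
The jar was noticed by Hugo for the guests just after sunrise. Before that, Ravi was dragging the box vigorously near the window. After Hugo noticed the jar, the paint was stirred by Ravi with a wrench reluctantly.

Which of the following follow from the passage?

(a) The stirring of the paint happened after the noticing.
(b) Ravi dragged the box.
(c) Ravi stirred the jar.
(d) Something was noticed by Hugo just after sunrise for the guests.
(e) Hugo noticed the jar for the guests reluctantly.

(a) Entailed — the narrative places the noticing before the stirring.
(b) Entailed — 'drag' is an activity; 'was dragging' entails that some dragging happened, so 'dragged' holds.
(c) Not entailed — Ravi stirred the paint, not the jar; the jar belongs to the noticing event.
(d) Entailed — this follows by dropping conjuncts from the noticing event's description.
(e) Not entailed — 'reluctantly' adds information not in the original event.

(a), (b), (d)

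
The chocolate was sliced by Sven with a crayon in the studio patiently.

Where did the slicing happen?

'in the studio' marks the location of the slicing event.

in the studio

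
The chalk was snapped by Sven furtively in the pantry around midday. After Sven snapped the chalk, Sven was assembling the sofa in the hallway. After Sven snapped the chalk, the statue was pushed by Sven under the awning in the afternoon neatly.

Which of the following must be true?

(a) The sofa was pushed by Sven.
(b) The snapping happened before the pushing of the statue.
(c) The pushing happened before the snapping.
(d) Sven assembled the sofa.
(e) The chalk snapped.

(b), (e)

(a) Not entailed — Sven pushed the statue, not the sofa; the sofa belongs to the assembling event.
(b) Entailed — the narrative places the snapping before the pushing.
(c) Not entailed — the narrative places the snapping before the pushing, not after.
(d) Not entailed — 'was assembling' is progressive on an accomplishment; it does not entail the completed 'assembled'.
(e) Entailed — 'Sven snapped the chalk' is causative; it entails the inchoative 'the chalk snapped'.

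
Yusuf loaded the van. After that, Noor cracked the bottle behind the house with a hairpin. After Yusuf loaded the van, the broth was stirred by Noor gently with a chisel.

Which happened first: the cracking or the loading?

the loading

The connectives place the loading before the cracking.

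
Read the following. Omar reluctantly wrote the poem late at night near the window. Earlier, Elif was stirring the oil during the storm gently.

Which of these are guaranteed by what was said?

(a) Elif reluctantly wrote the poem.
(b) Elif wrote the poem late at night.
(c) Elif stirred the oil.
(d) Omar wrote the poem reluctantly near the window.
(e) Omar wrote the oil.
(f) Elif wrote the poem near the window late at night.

(a) Not entailed — the passage has Omar writing the poem, not Elif.
(b) Not entailed — the passage has Omar writing the poem, not Elif.
(c) Entailed — 'stir' is an activity; 'was stirring' entails that some stirring happened, so 'stirred' holds.
(d) Entailed — dropping 'late at night' leaves a sub-description the original still satisfies.
(e) Not entailed — Omar wrote the poem, not the oil; the oil belongs to the stirring event.
(f) Not entailed — the passage has Omar writing the poem, not Elif.

(c), (d)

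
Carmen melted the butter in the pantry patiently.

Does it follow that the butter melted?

'Carmen melted the butter' is the causative; it entails the inchoative 'the butter melted'.

yes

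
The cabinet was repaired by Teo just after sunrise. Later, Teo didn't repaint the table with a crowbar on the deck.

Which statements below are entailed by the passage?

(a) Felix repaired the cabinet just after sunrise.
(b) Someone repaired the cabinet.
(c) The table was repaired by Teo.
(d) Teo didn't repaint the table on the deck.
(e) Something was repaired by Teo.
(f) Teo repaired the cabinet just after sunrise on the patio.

(a) Not entailed — the passage has Teo repairing the cabinet, not Felix.
(b) Entailed — every conjunct here is already in the original repairing event.
(c) Not entailed — Teo repaired the cabinet, not the table; the table belongs to the repainting event.
(d) Not entailed — dropping 'with a crowbar' under negation is not valid — the original leaves open that Teo repainted the table some other way.
(e) Entailed — this follows by dropping conjuncts from the repairing event's description.
(f) Not entailed — 'on the patio' adds information not in the original event.

(b), (e)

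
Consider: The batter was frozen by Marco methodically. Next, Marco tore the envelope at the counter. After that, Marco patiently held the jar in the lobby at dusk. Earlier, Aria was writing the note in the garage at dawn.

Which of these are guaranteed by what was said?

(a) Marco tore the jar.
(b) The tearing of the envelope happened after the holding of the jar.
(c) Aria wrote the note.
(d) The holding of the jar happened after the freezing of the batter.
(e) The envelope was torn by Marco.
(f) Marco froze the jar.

(d), (e)

(a) Not entailed — Marco tore the envelope, not the jar; the jar belongs to the holding event.
(b) Not entailed — the narrative places the tearing before the holding, not after.
(c) Not entailed — 'was writing' is progressive on an accomplishment; it does not entail the completed 'wrote'.
(d) Entailed — the narrative places the freezing before the holding.
(e) Entailed — this follows by dropping conjuncts from the tearing event's description.
(f) Not entailed — Marco froze the batter, not the jar; the jar belongs to the holding event.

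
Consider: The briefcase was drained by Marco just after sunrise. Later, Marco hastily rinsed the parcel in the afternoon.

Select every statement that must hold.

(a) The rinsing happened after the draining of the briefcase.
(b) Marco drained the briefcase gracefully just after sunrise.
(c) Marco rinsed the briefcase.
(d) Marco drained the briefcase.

(a), (d)

(a) Entailed — the narrative places the draining before the rinsing.
(b) Not entailed — 'gracefully' adds information not in the original event.
(c) Not entailed — Marco rinsed the parcel, not the briefcase; the briefcase belongs to the draining event.
(d) Entailed — dropping 'just after sunrise' leaves a sub-description the original still satisfies.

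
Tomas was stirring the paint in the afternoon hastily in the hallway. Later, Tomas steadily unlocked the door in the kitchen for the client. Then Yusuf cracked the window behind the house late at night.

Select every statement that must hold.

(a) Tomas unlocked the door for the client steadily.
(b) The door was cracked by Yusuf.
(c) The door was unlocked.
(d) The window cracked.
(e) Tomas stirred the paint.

(a) Entailed — the original entails any weakening of itself; this just drops 'in the kitchen'.
(b) Not entailed — Yusuf cracked the window, not the door; the door belongs to the unlocking event.
(c) Entailed — every conjunct here is already in the original unlocking event.
(d) Entailed — 'Yusuf cracked the window' is causative; it entails the inchoative 'the window cracked'.
(e) Entailed — 'stir' is an activity; 'was stirring' entails that some stirring happened, so 'stirred' holds.

(a), (c), (d), (e)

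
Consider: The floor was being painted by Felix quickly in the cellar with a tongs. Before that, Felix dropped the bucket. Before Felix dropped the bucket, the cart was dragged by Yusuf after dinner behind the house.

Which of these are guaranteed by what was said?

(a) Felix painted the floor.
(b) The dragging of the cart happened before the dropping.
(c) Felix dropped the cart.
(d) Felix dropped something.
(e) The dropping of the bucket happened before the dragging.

(a) Not entailed — 'was painting' is progressive on an accomplishment; it does not entail the completed 'painted'.
(b) Entailed — the narrative places the dragging before the dropping.
(c) Not entailed — Felix dropped the bucket, not the cart; the cart belongs to the dragging event.
(d) Entailed — the original entails any weakening of itself; this just generalizes the patient.
(e) Not entailed — the narrative places the dragging before the dropping, not after.

(b), (d)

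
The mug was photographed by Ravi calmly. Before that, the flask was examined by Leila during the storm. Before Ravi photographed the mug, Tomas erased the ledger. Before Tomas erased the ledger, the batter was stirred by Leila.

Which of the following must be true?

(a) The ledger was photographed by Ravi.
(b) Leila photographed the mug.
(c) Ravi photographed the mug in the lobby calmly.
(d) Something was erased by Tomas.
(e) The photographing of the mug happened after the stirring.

(a) Not entailed — Ravi photographed the mug, not the ledger; the ledger belongs to the erasing event.
(b) Not entailed — the passage has Ravi photographing the mug, not Leila.
(c) Not entailed — 'in the lobby' adds information not in the original event.
(d) Entailed — generalizing the patient leaves a sub-description the original still satisfies.
(e) Entailed — the narrative places the stirring before the photographing.

(d), (e)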